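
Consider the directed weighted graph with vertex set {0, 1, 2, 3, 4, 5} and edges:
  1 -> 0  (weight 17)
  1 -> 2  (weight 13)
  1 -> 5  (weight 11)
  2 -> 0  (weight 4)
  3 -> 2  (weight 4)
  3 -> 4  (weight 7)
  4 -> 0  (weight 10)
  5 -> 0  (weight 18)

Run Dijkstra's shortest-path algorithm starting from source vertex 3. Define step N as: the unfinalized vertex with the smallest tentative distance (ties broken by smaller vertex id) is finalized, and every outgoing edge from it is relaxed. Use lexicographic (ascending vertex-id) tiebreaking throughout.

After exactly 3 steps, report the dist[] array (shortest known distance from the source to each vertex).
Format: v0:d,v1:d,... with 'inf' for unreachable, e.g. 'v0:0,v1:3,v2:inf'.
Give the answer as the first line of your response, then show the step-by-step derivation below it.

v0:8,v1:inf,v2:4,v3:0,v4:7,v5:inf

step 1: dist = v0:inf,v1:inf,v2:4,v3:0,v4:7,v5:inf
step 2: dist = v0:8,v1:inf,v2:4,v3:0,v4:7,v5:inf
step 3: dist = v0:8,v1:inf,v2:4,v3:0,v4:7,v5:inf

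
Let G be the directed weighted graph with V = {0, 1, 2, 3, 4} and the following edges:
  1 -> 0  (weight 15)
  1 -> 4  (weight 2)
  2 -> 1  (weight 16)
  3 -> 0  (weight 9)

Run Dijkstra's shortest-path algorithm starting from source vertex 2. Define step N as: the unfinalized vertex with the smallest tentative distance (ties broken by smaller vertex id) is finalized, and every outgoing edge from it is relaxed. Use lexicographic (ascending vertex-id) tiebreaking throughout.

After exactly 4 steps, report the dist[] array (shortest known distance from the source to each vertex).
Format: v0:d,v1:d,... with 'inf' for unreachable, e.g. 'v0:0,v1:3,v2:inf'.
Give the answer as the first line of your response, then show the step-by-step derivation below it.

v0:31,v1:16,v2:0,v3:inf,v4:18

step 1: dist = v0:inf,v1:16,v2:0,v3:inf,v4:inf
step 2: dist = v0:31,v1:16,v2:0,v3:inf,v4:18
step 3: dist = v0:31,v1:16,v2:0,v3:inf,v4:18
step 4: dist = v0:31,v1:16,v2:0,v3:inf,v4:18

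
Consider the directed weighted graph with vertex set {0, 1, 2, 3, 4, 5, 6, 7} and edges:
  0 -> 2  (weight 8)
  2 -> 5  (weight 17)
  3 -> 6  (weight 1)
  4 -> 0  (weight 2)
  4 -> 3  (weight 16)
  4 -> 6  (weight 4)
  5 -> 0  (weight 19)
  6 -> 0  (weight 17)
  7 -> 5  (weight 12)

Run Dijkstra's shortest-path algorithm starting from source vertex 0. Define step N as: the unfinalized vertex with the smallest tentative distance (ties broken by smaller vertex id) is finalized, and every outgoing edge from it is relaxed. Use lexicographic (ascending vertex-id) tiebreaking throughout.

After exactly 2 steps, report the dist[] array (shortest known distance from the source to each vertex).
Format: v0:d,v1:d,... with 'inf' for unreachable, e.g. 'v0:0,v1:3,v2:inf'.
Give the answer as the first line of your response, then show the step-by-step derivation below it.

v0:0,v1:inf,v2:8,v3:inf,v4:inf,v5:25,v6:inf,v7:inf

step 1: dist = v0:0,v1:inf,v2:8,v3:inf,v4:inf,v5:inf,v6:inf,v7:inf
step 2: dist = v0:0,v1:inf,v2:8,v3:inf,v4:inf,v5:25,v6:inf,v7:inf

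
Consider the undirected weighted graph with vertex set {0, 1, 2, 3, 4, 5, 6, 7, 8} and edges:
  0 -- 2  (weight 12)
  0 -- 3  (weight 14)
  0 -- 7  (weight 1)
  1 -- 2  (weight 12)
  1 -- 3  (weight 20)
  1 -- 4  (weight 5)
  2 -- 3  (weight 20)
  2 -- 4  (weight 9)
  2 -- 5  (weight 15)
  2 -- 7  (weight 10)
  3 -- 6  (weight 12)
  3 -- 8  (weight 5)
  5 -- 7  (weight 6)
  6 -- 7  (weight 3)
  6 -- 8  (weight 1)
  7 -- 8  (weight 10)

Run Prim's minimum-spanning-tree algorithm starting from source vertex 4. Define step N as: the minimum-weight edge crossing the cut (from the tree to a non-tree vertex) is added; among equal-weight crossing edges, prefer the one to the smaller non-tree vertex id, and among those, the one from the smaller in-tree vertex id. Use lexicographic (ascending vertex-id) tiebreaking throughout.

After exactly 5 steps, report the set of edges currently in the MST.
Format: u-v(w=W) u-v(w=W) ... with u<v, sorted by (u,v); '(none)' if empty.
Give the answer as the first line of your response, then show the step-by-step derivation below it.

0-7(w=1) 1-4(w=5) 2-4(w=9) 2-7(w=10) 6-7(w=3)

step 1: add edge 1-4 (w=5); MST = {1-4(w=5)}
step 2: add edge 2-4 (w=9); MST = {1-4(w=5) 2-4(w=9)}
step 3: add edge 2-7 (w=10); MST = {1-4(w=5) 2-4(w=9) 2-7(w=10)}
step 4: add edge 0-7 (w=1); MST = {0-7(w=1) 1-4(w=5) 2-4(w=9) 2-7(w=10)}
step 5: add edge 6-7 (w=3); MST = {0-7(w=1) 1-4(w=5) 2-4(w=9) 2-7(w=10) 6-7(w=3)}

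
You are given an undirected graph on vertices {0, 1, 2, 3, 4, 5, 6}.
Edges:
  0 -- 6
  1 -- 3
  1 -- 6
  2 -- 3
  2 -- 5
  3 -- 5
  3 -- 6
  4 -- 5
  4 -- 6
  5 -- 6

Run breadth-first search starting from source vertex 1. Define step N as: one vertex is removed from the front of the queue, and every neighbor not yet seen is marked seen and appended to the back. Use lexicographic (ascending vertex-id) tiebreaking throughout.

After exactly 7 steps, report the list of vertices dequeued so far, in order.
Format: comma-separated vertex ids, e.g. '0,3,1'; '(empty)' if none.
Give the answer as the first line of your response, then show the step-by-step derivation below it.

1,3,6,2,5,0,4

step 1: dequeue 1; queue=[3,6]; order=1
step 2: dequeue 3; queue=[6,2,5]; order=1,3
step 3: dequeue 6; queue=[2,5,0,4]; order=1,3,6
step 4: dequeue 2; queue=[5,0,4]; order=1,3,6,2
step 5: dequeue 5; queue=[0,4]; order=1,3,6,2,5
step 6: dequeue 0; queue=[4]; order=1,3,6,2,5,0
step 7: dequeue 4; queue=[(empty)]; order=1,3,6,2,5,0,4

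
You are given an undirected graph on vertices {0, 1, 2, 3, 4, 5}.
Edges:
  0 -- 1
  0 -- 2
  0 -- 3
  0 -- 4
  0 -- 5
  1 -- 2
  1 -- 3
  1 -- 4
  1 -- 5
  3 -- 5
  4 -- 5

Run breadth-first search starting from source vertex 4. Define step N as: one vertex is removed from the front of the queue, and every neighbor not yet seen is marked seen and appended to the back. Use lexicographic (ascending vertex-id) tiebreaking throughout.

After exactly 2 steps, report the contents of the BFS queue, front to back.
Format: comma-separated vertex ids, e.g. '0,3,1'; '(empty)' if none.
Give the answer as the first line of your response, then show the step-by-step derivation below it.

1,5,2,3

step 1: dequeue 4; queue=[0,1,5]; order=4
step 2: dequeue 0; queue=[1,5,2,3]; order=4,0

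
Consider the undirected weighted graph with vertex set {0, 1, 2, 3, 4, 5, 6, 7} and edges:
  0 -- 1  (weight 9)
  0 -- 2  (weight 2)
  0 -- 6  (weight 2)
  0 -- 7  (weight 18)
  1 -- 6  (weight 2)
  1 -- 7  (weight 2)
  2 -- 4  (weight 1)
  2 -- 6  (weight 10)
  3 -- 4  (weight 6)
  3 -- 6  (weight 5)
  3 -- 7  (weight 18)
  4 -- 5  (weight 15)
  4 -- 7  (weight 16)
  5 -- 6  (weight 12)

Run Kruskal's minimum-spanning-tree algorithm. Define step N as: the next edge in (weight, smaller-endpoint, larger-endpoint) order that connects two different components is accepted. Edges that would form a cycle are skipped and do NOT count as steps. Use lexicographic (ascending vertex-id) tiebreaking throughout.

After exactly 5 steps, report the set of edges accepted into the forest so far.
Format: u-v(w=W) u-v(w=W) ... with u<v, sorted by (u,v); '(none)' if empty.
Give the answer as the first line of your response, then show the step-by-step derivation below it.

0-2(w=2) 0-6(w=2) 1-6(w=2) 1-7(w=2) 2-4(w=1)

step 1: add edge 2-4 (w=1); MST = {2-4(w=1)}
step 2: add edge 0-2 (w=2); MST = {0-2(w=2) 2-4(w=1)}
step 3: add edge 0-6 (w=2); MST = {0-2(w=2) 0-6(w=2) 2-4(w=1)}
step 4: add edge 1-6 (w=2); MST = {0-2(w=2) 0-6(w=2) 1-6(w=2) 2-4(w=1)}
step 5: add edge 1-7 (w=2); MST = {0-2(w=2) 0-6(w=2) 1-6(w=2) 1-7(w=2) 2-4(w=1)}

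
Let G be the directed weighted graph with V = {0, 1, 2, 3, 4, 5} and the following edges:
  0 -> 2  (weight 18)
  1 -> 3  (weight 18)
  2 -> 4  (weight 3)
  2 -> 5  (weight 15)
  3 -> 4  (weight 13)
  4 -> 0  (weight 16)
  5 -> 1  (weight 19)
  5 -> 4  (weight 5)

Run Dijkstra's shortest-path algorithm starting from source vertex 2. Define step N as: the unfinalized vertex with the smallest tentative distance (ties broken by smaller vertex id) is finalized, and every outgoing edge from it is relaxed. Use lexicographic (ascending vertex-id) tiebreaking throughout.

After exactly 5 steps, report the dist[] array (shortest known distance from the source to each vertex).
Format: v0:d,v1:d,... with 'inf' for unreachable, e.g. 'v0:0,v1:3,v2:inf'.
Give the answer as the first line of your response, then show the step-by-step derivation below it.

v0:19,v1:34,v2:0,v3:52,v4:3,v5:15

step 1: dist = v0:inf,v1:inf,v2:0,v3:inf,v4:3,v5:15
step 2: dist = v0:19,v1:inf,v2:0,v3:inf,v4:3,v5:15
step 3: dist = v0:19,v1:34,v2:0,v3:inf,v4:3,v5:15
step 4: dist = v0:19,v1:34,v2:0,v3:inf,v4:3,v5:15
step 5: dist = v0:19,v1:34,v2:0,v3:52,v4:3,v5:15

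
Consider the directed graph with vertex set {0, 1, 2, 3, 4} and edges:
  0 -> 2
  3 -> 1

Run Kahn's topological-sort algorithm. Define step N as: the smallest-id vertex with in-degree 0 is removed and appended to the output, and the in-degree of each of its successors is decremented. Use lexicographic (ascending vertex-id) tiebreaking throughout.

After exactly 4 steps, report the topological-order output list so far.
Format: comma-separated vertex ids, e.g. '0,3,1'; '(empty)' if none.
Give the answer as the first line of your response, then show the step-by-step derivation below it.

0,2,3,1

step 1: output 0; order=[0]; indeg=(0,1,0,0,0)
step 2: output 2; order=[0,2]; indeg=(0,1,0,0,0)
step 3: output 3; order=[0,2,3]; indeg=(0,0,0,0,0)
step 4: output 1; order=[0,2,3,1]; indeg=(0,0,0,0,0)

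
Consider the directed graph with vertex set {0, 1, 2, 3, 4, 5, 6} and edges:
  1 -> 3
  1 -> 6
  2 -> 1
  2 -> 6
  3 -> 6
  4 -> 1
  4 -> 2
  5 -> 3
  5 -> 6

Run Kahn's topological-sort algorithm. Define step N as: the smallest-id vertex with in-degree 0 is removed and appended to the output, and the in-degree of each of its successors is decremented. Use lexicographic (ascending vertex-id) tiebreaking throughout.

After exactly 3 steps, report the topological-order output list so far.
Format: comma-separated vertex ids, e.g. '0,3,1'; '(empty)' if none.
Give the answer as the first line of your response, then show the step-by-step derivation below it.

0,4,2

step 1: output 0; order=[0]; indeg=(0,2,1,2,0,0,4)
step 2: output 4; order=[0,4]; indeg=(0,1,0,2,0,0,4)
step 3: output 2; order=[0,4,2]; indeg=(0,0,0,2,0,0,3)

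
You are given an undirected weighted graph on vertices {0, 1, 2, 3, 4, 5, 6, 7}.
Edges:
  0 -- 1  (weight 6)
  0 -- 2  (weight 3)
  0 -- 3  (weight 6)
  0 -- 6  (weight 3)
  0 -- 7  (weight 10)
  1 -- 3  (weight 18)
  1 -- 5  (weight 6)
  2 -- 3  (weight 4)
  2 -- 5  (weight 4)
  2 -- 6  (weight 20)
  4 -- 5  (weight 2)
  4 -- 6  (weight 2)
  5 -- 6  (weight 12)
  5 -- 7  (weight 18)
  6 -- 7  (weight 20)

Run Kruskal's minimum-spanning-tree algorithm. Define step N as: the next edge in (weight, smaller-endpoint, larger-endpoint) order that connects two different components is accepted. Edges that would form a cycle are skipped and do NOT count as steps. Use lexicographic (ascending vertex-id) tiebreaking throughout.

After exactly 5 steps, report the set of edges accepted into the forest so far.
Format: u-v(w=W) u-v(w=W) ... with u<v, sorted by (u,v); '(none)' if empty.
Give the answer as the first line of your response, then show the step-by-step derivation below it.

0-2(w=3) 0-6(w=3) 2-3(w=4) 4-5(w=2) 4-6(w=2)

step 1: add edge 4-5 (w=2); MST = {4-5(w=2)}
step 2: add edge 4-6 (w=2); MST = {4-5(w=2) 4-6(w=2)}
step 3: add edge 0-2 (w=3); MST = {0-2(w=3) 4-5(w=2) 4-6(w=2)}
step 4: add edge 0-6 (w=3); MST = {0-2(w=3) 0-6(w=3) 4-5(w=2) 4-6(w=2)}
step 5: add edge 2-3 (w=4); MST = {0-2(w=3) 0-6(w=3) 2-3(w=4) 4-5(w=2) 4-6(w=2)}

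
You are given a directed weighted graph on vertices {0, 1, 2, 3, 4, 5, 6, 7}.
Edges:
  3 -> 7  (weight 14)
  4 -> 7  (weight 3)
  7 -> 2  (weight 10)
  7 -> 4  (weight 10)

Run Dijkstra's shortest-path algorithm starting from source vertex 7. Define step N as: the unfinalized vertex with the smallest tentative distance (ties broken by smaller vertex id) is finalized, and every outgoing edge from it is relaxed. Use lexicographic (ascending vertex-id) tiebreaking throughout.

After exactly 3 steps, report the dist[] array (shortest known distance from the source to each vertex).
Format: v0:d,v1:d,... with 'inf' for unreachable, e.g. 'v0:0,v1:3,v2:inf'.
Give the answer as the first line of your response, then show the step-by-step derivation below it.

v0:inf,v1:inf,v2:10,v3:inf,v4:10,v5:inf,v6:inf,v7:0

step 1: dist = v0:inf,v1:inf,v2:10,v3:inf,v4:10,v5:inf,v6:inf,v7:0
step 2: dist = v0:inf,v1:inf,v2:10,v3:inf,v4:10,v5:inf,v6:inf,v7:0
step 3: dist = v0:inf,v1:inf,v2:10,v3:inf,v4:10,v5:inf,v6:inf,v7:0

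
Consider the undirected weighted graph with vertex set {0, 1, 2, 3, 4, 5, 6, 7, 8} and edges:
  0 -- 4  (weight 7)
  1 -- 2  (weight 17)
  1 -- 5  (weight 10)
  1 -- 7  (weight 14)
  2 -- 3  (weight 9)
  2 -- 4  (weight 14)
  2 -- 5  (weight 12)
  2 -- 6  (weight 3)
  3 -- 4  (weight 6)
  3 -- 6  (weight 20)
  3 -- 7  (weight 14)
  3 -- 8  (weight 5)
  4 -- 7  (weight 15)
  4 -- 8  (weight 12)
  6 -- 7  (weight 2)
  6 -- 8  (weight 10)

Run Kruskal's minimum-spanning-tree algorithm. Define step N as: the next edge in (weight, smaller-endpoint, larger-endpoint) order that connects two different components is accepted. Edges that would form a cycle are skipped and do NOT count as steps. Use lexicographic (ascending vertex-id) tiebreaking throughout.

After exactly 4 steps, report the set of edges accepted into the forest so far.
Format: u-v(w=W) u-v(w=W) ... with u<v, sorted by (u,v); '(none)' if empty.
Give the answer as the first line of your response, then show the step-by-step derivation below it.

2-6(w=3) 3-4(w=6) 3-8(w=5) 6-7(w=2)

step 1: add edge 6-7 (w=2); MST = {6-7(w=2)}
step 2: add edge 2-6 (w=3); MST = {2-6(w=3) 6-7(w=2)}
step 3: add edge 3-8 (w=5); MST = {2-6(w=3) 3-8(w=5) 6-7(w=2)}
step 4: add edge 3-4 (w=6); MST = {2-6(w=3) 3-4(w=6) 3-8(w=5) 6-7(w=2)}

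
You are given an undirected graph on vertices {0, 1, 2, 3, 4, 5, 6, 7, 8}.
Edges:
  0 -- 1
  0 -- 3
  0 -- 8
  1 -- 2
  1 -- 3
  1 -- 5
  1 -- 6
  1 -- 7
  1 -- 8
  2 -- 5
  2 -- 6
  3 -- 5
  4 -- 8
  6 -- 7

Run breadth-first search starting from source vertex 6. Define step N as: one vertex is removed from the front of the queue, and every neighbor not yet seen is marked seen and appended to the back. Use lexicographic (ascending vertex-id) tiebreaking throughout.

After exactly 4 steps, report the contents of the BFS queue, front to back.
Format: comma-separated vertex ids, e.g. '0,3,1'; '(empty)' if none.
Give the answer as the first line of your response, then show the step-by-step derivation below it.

0,3,5,8

step 1: dequeue 6; queue=[1,2,7]; order=6
step 2: dequeue 1; queue=[2,7,0,3,5,8]; order=6,1
step 3: dequeue 2; queue=[7,0,3,5,8]; order=6,1,2
step 4: dequeue 7; queue=[0,3,5,8]; order=6,1,2,7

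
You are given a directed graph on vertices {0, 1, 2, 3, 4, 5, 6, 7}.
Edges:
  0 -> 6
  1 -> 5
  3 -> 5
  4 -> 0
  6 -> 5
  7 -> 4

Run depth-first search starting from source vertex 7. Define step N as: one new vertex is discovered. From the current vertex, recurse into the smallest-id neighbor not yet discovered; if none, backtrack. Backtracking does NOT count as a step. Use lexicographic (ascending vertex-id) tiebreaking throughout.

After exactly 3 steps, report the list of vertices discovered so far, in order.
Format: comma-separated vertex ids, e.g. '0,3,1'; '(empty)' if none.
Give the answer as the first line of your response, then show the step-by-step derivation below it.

7,4,0

step 1: discover 7; path=7; order=7
step 2: discover 4; path=7>4; order=7,4
step 3: discover 0; path=7>4>0; order=7,4,0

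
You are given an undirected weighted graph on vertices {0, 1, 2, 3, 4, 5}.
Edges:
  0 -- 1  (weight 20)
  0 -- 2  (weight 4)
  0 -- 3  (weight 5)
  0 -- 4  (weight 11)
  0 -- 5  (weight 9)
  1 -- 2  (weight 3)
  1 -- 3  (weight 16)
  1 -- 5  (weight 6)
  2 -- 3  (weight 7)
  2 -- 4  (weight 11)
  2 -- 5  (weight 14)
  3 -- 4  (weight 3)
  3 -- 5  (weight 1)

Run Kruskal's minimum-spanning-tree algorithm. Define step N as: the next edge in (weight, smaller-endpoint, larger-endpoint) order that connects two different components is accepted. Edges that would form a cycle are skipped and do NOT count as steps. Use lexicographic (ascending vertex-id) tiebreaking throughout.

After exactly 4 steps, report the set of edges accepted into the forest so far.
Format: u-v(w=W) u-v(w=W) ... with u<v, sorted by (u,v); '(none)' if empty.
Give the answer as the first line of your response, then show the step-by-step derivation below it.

0-2(w=4) 1-2(w=3) 3-4(w=3) 3-5(w=1)

step 1: add edge 3-5 (w=1); MST = {3-5(w=1)}
step 2: add edge 1-2 (w=3); MST = {1-2(w=3) 3-5(w=1)}
step 3: add edge 3-4 (w=3); MST = {1-2(w=3) 3-4(w=3) 3-5(w=1)}
step 4: add edge 0-2 (w=4); MST = {0-2(w=4) 1-2(w=3) 3-4(w=3) 3-5(w=1)}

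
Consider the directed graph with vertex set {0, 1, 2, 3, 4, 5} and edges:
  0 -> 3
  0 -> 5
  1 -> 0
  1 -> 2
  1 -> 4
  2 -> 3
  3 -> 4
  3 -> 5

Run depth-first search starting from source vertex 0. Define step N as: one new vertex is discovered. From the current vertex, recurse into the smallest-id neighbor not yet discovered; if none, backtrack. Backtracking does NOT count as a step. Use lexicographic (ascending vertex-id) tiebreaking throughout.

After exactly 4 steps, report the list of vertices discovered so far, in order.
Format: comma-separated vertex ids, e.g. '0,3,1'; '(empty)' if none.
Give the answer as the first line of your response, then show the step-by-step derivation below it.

0,3,4,5

step 1: discover 0; path=0; order=0
step 2: discover 3; path=0>3; order=0,3
step 3: discover 4; path=0>3>4; order=0,3,4
step 4: discover 5; path=0>3>5; order=0,3,4,5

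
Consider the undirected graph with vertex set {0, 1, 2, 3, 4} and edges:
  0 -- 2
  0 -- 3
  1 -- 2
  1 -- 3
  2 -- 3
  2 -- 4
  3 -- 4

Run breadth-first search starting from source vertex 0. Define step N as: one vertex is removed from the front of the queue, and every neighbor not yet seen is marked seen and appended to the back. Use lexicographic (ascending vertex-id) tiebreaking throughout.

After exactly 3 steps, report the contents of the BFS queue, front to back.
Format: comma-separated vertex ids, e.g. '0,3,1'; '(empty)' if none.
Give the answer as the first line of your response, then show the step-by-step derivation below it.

1,4

step 1: dequeue 0; queue=[2,3]; order=0
step 2: dequeue 2; queue=[3,1,4]; order=0,2
step 3: dequeue 3; queue=[1,4]; order=0,2,3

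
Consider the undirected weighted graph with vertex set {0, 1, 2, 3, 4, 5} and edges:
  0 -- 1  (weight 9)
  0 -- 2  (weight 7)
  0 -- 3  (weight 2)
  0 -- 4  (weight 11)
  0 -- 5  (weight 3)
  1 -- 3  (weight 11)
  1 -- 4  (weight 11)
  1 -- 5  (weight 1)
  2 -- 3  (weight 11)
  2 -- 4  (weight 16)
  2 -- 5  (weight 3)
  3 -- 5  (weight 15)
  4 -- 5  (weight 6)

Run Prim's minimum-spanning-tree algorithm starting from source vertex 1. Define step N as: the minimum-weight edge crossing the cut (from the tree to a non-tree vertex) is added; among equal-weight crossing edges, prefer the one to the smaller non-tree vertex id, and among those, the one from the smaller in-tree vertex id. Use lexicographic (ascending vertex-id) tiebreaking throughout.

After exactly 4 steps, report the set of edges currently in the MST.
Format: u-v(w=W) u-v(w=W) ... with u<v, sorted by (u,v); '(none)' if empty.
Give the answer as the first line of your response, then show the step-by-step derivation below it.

0-3(w=2) 0-5(w=3) 1-5(w=1) 2-5(w=3)

step 1: add edge 1-5 (w=1); MST = {1-5(w=1)}
step 2: add edge 0-5 (w=3); MST = {0-5(w=3) 1-5(w=1)}
step 3: add edge 0-3 (w=2); MST = {0-3(w=2) 0-5(w=3) 1-5(w=1)}
step 4: add edge 2-5 (w=3); MST = {0-3(w=2) 0-5(w=3) 1-5(w=1) 2-5(w=3)}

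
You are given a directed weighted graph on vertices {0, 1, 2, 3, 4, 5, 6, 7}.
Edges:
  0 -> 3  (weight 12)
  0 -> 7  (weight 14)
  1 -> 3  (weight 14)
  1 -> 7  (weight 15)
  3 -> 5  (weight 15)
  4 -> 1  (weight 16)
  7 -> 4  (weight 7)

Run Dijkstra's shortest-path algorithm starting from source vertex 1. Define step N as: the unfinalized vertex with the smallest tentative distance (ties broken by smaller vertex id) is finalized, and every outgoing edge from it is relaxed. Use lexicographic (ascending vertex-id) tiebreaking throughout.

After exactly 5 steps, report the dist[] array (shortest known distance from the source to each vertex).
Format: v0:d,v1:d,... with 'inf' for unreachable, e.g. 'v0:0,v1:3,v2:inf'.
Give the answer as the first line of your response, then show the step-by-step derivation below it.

v0:inf,v1:0,v2:inf,v3:14,v4:22,v5:29,v6:inf,v7:15

step 1: dist = v0:inf,v1:0,v2:inf,v3:14,v4:inf,v5:inf,v6:inf,v7:15
step 2: dist = v0:inf,v1:0,v2:inf,v3:14,v4:inf,v5:29,v6:inf,v7:15
step 3: dist = v0:inf,v1:0,v2:inf,v3:14,v4:22,v5:29,v6:inf,v7:15
step 4: dist = v0:inf,v1:0,v2:inf,v3:14,v4:22,v5:29,v6:inf,v7:15
step 5: dist = v0:inf,v1:0,v2:inf,v3:14,v4:22,v5:29,v6:inf,v7:15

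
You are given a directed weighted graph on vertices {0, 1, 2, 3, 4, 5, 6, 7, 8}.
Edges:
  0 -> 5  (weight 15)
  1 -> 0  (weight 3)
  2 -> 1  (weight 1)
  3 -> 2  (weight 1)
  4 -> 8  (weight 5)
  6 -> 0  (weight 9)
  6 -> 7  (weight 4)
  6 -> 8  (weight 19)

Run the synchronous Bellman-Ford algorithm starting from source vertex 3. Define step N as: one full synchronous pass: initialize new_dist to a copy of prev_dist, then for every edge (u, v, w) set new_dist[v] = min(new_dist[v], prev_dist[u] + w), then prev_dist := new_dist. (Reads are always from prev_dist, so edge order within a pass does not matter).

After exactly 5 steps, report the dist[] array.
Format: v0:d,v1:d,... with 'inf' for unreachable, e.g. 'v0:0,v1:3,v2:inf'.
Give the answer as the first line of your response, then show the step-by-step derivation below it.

v0:5,v1:2,v2:1,v3:0,v4:inf,v5:20,v6:inf,v7:inf,v8:inf

step 1: dist = v0:inf,v1:inf,v2:1,v3:0,v4:inf,v5:inf,v6:inf,v7:inf,v8:inf
step 2: dist = v0:inf,v1:2,v2:1,v3:0,v4:inf,v5:inf,v6:inf,v7:inf,v8:inf
step 3: dist = v0:5,v1:2,v2:1,v3:0,v4:inf,v5:inf,v6:inf,v7:inf,v8:inf
step 4: dist = v0:5,v1:2,v2:1,v3:0,v4:inf,v5:20,v6:inf,v7:inf,v8:inf
step 5: dist = v0:5,v1:2,v2:1,v3:0,v4:inf,v5:20,v6:inf,v7:inf,v8:inf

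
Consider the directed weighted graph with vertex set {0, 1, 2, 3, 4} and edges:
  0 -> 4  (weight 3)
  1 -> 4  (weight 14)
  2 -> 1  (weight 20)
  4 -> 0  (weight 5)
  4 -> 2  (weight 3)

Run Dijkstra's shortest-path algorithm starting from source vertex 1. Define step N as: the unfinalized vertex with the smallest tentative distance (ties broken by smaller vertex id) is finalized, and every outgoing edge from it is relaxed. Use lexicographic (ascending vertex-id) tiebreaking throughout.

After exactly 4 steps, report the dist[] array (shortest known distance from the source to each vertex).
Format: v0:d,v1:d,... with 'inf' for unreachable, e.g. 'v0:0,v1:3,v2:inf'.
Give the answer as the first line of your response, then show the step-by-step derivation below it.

v0:19,v1:0,v2:17,v3:inf,v4:14

step 1: dist = v0:inf,v1:0,v2:inf,v3:inf,v4:14
step 2: dist = v0:19,v1:0,v2:17,v3:inf,v4:14
step 3: dist = v0:19,v1:0,v2:17,v3:inf,v4:14
step 4: dist = v0:19,v1:0,v2:17,v3:inf,v4:14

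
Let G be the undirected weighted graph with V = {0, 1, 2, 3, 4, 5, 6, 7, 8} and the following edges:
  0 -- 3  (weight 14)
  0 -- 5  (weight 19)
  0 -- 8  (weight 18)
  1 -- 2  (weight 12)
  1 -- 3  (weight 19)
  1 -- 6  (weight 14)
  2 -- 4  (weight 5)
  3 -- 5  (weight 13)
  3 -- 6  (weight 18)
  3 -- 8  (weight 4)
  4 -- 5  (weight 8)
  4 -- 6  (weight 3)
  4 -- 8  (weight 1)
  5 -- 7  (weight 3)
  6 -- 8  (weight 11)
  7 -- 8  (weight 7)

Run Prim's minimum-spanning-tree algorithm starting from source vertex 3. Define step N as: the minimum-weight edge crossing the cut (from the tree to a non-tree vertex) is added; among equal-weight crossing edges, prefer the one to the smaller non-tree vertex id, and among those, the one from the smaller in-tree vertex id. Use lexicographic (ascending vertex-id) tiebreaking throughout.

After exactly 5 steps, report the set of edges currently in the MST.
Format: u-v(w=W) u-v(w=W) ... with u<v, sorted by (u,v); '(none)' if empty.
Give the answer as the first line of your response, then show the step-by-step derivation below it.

2-4(w=5) 3-8(w=4) 4-6(w=3) 4-8(w=1) 7-8(w=7)

step 1: add edge 3-8 (w=4); MST = {3-8(w=4)}
step 2: add edge 4-8 (w=1); MST = {3-8(w=4) 4-8(w=1)}
step 3: add edge 4-6 (w=3); MST = {3-8(w=4) 4-6(w=3) 4-8(w=1)}
step 4: add edge 2-4 (w=5); MST = {2-4(w=5) 3-8(w=4) 4-6(w=3) 4-8(w=1)}
step 5: add edge 7-8 (w=7); MST = {2-4(w=5) 3-8(w=4) 4-6(w=3) 4-8(w=1) 7-8(w=7)}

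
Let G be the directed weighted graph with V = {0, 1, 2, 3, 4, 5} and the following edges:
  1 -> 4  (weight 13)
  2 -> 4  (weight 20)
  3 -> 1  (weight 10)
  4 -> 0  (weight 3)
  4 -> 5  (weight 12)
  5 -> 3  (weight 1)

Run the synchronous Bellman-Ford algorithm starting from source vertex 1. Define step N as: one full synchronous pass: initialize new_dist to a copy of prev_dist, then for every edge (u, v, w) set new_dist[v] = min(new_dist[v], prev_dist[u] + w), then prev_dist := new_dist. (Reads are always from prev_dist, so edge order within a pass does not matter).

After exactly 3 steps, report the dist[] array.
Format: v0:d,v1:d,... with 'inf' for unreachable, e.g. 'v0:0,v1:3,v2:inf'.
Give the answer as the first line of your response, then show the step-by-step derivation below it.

v0:16,v1:0,v2:inf,v3:26,v4:13,v5:25

step 1: dist = v0:inf,v1:0,v2:inf,v3:inf,v4:13,v5:inf
step 2: dist = v0:16,v1:0,v2:inf,v3:inf,v4:13,v5:25
step 3: dist = v0:16,v1:0,v2:inf,v3:26,v4:13,v5:25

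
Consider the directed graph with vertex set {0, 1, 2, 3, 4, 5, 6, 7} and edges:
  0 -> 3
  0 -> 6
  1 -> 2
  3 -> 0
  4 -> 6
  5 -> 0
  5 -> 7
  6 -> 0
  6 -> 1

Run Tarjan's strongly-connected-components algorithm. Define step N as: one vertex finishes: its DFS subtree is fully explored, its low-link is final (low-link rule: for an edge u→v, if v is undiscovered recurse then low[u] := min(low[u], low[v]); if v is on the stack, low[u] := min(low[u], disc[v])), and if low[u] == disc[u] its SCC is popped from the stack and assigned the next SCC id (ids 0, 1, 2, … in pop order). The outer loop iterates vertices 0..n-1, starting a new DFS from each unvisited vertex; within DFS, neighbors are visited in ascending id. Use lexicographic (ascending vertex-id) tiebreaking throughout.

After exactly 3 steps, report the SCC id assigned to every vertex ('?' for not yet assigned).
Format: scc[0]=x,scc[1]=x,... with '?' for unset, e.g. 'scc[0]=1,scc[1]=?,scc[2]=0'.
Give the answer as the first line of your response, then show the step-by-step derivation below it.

scc[0]=?,scc[1]=1,scc[2]=0,scc[3]=?,scc[4]=?,scc[5]=?,scc[6]=?,scc[7]=?

step 1: low=(low[0]=0,low[1]=?,low[2]=?,low[3]=0,low[4]=?,low[5]=?,low[6]=?,low[7]=?); scc=(scc[0]=?,scc[1]=?,scc[2]=?,scc[3]=?,scc[4]=?,scc[5]=?,scc[6]=?,scc[7]=?)
step 2: low=(low[0]=0,low[1]=3,low[2]=4,low[3]=0,low[4]=?,low[5]=?,low[6]=0,low[7]=?); scc=(scc[0]=?,scc[1]=?,scc[2]=0,scc[3]=?,scc[4]=?,scc[5]=?,scc[6]=?,scc[7]=?)
step 3: low=(low[0]=0,low[1]=3,low[2]=4,low[3]=0,low[4]=?,low[5]=?,low[6]=0,low[7]=?); scc=(scc[0]=?,scc[1]=1,scc[2]=0,scc[3]=?,scc[4]=?,scc[5]=?,scc[6]=?,scc[7]=?)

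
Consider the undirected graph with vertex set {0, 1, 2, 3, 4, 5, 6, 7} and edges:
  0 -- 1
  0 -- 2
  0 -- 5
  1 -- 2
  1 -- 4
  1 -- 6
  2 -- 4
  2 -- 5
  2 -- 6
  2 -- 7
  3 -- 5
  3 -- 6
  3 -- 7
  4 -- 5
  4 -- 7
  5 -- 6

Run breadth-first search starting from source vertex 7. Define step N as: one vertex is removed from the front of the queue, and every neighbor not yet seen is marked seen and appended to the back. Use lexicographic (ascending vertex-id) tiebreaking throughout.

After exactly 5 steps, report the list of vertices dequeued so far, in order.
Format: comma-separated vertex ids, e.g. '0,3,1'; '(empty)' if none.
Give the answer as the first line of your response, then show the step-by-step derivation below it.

7,2,3,4,0

step 1: dequeue 7; queue=[2,3,4]; order=7
step 2: dequeue 2; queue=[3,4,0,1,5,6]; order=7,2
step 3: dequeue 3; queue=[4,0,1,5,6]; order=7,2,3
step 4: dequeue 4; queue=[0,1,5,6]; order=7,2,3,4
step 5: dequeue 0; queue=[1,5,6]; order=7,2,3,4,0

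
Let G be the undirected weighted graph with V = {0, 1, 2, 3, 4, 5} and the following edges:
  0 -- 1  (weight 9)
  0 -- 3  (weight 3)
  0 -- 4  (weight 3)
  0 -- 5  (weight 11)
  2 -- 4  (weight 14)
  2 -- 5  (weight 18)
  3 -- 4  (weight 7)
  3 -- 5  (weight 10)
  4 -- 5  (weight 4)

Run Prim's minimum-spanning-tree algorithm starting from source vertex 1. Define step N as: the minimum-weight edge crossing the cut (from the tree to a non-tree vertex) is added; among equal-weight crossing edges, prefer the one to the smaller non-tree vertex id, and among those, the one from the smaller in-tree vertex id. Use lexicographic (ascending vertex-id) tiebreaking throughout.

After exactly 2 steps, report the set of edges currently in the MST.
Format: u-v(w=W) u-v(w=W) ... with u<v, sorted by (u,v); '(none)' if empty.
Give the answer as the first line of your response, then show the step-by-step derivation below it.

0-1(w=9) 0-3(w=3)

step 1: add edge 0-1 (w=9); MST = {0-1(w=9)}
step 2: add edge 0-3 (w=3); MST = {0-1(w=9) 0-3(w=3)}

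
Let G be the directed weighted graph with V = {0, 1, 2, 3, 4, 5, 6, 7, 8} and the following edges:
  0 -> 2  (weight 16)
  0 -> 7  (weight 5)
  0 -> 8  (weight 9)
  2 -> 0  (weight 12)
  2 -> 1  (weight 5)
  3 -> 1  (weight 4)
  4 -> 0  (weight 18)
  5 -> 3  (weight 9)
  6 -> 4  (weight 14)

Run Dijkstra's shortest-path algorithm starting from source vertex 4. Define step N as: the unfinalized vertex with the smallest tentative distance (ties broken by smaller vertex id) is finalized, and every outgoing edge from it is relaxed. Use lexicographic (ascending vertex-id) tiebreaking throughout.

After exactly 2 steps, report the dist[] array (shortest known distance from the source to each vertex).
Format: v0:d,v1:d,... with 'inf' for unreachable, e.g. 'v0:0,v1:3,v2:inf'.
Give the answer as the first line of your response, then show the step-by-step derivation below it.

v0:18,v1:inf,v2:34,v3:inf,v4:0,v5:inf,v6:inf,v7:23,v8:27

step 1: dist = v0:18,v1:inf,v2:inf,v3:inf,v4:0,v5:inf,v6:inf,v7:inf,v8:inf
step 2: dist = v0:18,v1:inf,v2:34,v3:inf,v4:0,v5:inf,v6:inf,v7:23,v8:27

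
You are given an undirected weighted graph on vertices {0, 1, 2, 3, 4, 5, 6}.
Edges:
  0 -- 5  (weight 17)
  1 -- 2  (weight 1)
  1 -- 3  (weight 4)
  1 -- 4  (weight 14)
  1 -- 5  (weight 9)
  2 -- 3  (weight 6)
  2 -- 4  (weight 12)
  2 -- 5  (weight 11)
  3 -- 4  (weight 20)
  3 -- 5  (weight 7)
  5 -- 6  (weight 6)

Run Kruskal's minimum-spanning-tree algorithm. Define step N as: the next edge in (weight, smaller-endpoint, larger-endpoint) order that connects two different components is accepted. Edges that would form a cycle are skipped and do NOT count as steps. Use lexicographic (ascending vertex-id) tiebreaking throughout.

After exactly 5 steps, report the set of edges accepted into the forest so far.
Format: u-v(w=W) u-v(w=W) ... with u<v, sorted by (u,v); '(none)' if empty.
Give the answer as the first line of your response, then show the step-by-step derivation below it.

1-2(w=1) 1-3(w=4) 2-4(w=12) 3-5(w=7) 5-6(w=6)

step 1: add edge 1-2 (w=1); MST = {1-2(w=1)}
step 2: add edge 1-3 (w=4); MST = {1-2(w=1) 1-3(w=4)}
step 3: add edge 5-6 (w=6); MST = {1-2(w=1) 1-3(w=4) 5-6(w=6)}
step 4: add edge 3-5 (w=7); MST = {1-2(w=1) 1-3(w=4) 3-5(w=7) 5-6(w=6)}
step 5: add edge 2-4 (w=12); MST = {1-2(w=1) 1-3(w=4) 2-4(w=12) 3-5(w=7) 5-6(w=6)}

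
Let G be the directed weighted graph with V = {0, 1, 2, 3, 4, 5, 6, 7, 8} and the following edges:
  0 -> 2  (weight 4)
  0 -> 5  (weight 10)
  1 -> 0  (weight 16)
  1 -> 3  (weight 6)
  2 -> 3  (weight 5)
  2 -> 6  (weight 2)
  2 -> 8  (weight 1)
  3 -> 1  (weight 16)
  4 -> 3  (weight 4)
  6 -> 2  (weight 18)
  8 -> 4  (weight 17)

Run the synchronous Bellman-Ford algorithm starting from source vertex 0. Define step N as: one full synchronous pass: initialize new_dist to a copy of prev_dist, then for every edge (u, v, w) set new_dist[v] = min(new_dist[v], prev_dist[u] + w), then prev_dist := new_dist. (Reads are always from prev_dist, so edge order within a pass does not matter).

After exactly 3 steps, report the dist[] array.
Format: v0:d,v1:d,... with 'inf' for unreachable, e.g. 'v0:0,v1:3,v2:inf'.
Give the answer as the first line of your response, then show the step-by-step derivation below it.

v0:0,v1:25,v2:4,v3:9,v4:22,v5:10,v6:6,v7:inf,v8:5

step 1: dist = v0:0,v1:inf,v2:4,v3:inf,v4:inf,v5:10,v6:inf,v7:inf,v8:inf
step 2: dist = v0:0,v1:inf,v2:4,v3:9,v4:inf,v5:10,v6:6,v7:inf,v8:5
step 3: dist = v0:0,v1:25,v2:4,v3:9,v4:22,v5:10,v6:6,v7:inf,v8:5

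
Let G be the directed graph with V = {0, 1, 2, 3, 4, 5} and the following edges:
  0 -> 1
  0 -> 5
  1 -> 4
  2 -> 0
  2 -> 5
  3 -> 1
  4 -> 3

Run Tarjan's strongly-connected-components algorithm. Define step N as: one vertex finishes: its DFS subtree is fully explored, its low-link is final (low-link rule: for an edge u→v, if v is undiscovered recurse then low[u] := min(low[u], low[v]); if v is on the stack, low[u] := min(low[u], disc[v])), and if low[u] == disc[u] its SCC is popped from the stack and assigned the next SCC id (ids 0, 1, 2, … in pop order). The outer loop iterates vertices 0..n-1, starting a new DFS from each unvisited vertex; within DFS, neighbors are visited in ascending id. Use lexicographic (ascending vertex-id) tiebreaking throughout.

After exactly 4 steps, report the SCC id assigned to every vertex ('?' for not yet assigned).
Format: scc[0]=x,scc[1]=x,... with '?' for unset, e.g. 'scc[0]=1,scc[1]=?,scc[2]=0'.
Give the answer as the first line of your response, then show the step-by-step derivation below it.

scc[0]=?,scc[1]=0,scc[2]=?,scc[3]=0,scc[4]=0,scc[5]=1

step 1: low=(low[0]=0,low[1]=1,low[2]=?,low[3]=1,low[4]=2,low[5]=?); scc=(scc[0]=?,scc[1]=?,scc[2]=?,scc[3]=?,scc[4]=?,scc[5]=?)
step 2: low=(low[0]=0,low[1]=1,low[2]=?,low[3]=1,low[4]=1,low[5]=?); scc=(scc[0]=?,scc[1]=?,scc[2]=?,scc[3]=?,scc[4]=?,scc[5]=?)
step 3: low=(low[0]=0,low[1]=1,low[2]=?,low[3]=1,low[4]=1,low[5]=?); scc=(scc[0]=?,scc[1]=0,scc[2]=?,scc[3]=0,scc[4]=0,scc[5]=?)
step 4: low=(low[0]=0,low[1]=1,low[2]=?,low[3]=1,low[4]=1,low[5]=4); scc=(scc[0]=?,scc[1]=0,scc[2]=?,scc[3]=0,scc[4]=0,scc[5]=1)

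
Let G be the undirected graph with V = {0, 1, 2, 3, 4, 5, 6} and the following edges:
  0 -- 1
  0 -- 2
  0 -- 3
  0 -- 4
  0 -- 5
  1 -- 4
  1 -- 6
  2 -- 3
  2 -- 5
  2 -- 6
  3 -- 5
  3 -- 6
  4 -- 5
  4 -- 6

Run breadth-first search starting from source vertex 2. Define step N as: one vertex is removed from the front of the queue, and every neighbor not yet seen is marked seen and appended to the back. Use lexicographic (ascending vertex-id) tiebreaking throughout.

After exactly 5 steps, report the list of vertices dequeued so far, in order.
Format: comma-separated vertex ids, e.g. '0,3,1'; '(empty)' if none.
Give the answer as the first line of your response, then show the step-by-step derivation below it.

2,0,3,5,6

step 1: dequeue 2; queue=[0,3,5,6]; order=2
step 2: dequeue 0; queue=[3,5,6,1,4]; order=2,0
step 3: dequeue 3; queue=[5,6,1,4]; order=2,0,3
step 4: dequeue 5; queue=[6,1,4]; order=2,0,3,5
step 5: dequeue 6; queue=[1,4]; order=2,0,3,5,6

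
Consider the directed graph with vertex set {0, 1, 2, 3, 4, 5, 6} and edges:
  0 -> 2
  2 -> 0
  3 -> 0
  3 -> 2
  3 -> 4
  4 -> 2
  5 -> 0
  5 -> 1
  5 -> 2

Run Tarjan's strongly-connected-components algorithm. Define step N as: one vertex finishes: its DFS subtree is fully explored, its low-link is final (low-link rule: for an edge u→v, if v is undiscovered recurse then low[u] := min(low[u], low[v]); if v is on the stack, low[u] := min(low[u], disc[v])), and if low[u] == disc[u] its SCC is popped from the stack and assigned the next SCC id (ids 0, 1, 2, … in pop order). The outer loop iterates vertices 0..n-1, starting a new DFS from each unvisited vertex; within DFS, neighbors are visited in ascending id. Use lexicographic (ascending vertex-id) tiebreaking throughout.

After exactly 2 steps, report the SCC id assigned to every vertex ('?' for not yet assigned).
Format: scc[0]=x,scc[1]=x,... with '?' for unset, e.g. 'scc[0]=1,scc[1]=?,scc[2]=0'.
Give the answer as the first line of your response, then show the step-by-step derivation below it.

scc[0]=0,scc[1]=?,scc[2]=0,scc[3]=?,scc[4]=?,scc[5]=?,scc[6]=?

step 1: low=(low[0]=0,low[1]=?,low[2]=0,low[3]=?,low[4]=?,low[5]=?,low[6]=?); scc=(scc[0]=?,scc[1]=?,scc[2]=?,scc[3]=?,scc[4]=?,scc[5]=?,scc[6]=?)
step 2: low=(low[0]=0,low[1]=?,low[2]=0,low[3]=?,low[4]=?,low[5]=?,low[6]=?); scc=(scc[0]=0,scc[1]=?,scc[2]=0,scc[3]=?,scc[4]=?,scc[5]=?,scc[6]=?)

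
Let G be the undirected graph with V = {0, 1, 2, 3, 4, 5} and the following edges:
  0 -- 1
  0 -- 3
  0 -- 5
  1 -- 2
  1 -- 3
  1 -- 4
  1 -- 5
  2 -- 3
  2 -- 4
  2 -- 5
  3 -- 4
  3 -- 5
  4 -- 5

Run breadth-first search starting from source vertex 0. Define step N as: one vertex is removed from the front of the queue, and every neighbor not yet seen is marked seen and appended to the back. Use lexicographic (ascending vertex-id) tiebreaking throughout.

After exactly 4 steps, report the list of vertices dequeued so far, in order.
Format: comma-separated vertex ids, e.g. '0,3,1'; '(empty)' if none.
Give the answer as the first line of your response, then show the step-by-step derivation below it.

0,1,3,5

step 1: dequeue 0; queue=[1,3,5]; order=0
step 2: dequeue 1; queue=[3,5,2,4]; order=0,1
step 3: dequeue 3; queue=[5,2,4]; order=0,1,3
step 4: dequeue 5; queue=[2,4]; order=0,1,3,5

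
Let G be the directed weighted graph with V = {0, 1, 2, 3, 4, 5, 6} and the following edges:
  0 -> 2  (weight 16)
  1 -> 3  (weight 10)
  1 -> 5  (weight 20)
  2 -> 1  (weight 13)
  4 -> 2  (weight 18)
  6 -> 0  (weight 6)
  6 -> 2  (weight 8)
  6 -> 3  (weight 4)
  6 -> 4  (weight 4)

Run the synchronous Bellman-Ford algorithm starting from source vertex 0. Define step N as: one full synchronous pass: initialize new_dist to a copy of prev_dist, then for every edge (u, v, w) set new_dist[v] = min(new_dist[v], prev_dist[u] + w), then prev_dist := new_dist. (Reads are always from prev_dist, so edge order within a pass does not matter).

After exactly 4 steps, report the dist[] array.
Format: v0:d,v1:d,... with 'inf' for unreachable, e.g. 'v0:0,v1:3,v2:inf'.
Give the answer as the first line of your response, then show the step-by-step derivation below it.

v0:0,v1:29,v2:16,v3:39,v4:inf,v5:49,v6:inf

step 1: dist = v0:0,v1:inf,v2:16,v3:inf,v4:inf,v5:inf,v6:inf
step 2: dist = v0:0,v1:29,v2:16,v3:inf,v4:inf,v5:inf,v6:inf
step 3: dist = v0:0,v1:29,v2:16,v3:39,v4:inf,v5:49,v6:inf
step 4: dist = v0:0,v1:29,v2:16,v3:39,v4:inf,v5:49,v6:inf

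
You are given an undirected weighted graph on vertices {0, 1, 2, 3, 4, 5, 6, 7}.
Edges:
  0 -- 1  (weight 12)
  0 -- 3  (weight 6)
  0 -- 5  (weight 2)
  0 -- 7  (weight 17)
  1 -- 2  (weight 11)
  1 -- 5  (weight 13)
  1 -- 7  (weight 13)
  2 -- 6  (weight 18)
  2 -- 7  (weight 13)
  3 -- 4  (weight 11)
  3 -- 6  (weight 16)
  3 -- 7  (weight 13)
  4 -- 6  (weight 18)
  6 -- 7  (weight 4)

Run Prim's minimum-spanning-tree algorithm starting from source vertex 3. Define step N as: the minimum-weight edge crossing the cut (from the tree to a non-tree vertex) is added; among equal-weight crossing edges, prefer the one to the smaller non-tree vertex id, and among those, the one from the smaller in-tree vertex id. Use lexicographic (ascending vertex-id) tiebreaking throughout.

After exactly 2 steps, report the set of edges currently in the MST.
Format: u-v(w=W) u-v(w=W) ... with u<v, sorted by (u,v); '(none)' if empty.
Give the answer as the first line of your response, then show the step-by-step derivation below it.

0-3(w=6) 0-5(w=2)

step 1: add edge 0-3 (w=6); MST = {0-3(w=6)}
step 2: add edge 0-5 (w=2); MST = {0-3(w=6) 0-5(w=2)}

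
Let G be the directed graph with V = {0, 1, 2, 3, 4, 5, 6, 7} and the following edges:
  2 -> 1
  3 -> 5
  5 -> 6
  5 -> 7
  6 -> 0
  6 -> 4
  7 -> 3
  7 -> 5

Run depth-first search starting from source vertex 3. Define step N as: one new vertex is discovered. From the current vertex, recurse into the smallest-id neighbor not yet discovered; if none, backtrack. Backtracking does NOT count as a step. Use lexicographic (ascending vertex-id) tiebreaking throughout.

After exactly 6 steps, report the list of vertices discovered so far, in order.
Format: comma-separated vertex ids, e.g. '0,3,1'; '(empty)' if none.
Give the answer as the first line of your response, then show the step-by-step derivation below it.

3,5,6,0,4,7

step 1: discover 3; path=3; order=3
step 2: discover 5; path=3>5; order=3,5
step 3: discover 6; path=3>5>6; order=3,5,6
step 4: discover 0; path=3>5>6>0; order=3,5,6,0
step 5: discover 4; path=3>5>6>4; order=3,5,6,0,4
step 6: discover 7; path=3>5>7; order=3,5,6,0,4,7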